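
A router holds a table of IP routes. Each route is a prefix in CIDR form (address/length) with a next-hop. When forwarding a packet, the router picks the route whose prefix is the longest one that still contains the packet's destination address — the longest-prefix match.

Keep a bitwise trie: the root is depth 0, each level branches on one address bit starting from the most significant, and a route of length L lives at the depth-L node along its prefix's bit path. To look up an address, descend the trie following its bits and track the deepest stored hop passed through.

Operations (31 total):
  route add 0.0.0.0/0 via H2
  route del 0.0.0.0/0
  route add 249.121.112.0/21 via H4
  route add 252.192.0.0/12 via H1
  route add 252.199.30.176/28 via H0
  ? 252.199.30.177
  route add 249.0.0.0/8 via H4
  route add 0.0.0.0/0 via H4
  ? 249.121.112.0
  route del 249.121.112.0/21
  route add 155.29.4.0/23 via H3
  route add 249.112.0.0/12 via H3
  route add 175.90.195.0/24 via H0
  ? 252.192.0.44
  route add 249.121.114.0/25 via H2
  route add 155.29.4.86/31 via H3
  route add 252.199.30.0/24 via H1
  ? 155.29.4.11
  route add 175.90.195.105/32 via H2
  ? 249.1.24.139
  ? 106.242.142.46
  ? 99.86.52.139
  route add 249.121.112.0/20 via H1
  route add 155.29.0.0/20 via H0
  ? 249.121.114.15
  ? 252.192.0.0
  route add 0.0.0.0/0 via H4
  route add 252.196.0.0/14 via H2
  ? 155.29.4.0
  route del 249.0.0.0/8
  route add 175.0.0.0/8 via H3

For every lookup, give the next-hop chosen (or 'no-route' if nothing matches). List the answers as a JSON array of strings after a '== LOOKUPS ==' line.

Apply in order:
  add 0.0.0.0/0 -> H2 at depth 0
  - 0.0.0.0/0 clear@0
  add 249.121.112.0/21 -> H4 at depth 21
  add 252.192.0.0/12 -> H1 at depth 12
  add 252.199.30.176/28 -> H0 at depth 28
  Q 252.199.30.177: descend 1111110011000111000111101011 ; hops seen [H1,H0] ; pick H0
  add 249.0.0.0/8 -> H4 at depth 8
  add 0.0.0.0/0 -> H4 at depth 0
  Q 249.121.112.0: descend 111110010111100101110 ; hops seen [H4,H4,H4] ; pick H4
  - 249.121.112.0/21 clear@21
  add 155.29.4.0/23 -> H3 at depth 23
  add 249.112.0.0/12 -> H3 at depth 12
  add 175.90.195.0/24 -> H0 at depth 24
  Q 252.192.0.44: descend 1111110011000 ; hops seen [H4,H1] ; pick H1
  add 249.121.114.0/25 -> H2 at depth 25
  add 155.29.4.86/31 -> H3 at depth 31
  add 252.199.30.0/24 -> H1 at depth 24
  Q 155.29.4.11: descend 1001101100011101000001000 ; hops seen [H4,H3] ; pick H3
  add 175.90.195.105/32 -> H2 at depth 32
  Q 249.1.24.139: descend 111110010 ; hops seen [H4,H4] ; pick H4
  Q 106.242.142.46: descend ε ; hops seen [H4] ; pick H4
  Q 99.86.52.139: descend ε ; hops seen [H4] ; pick H4
  add 249.121.112.0/20 -> H1 at depth 20
  add 155.29.0.0/20 -> H0 at depth 20
  Q 249.121.114.15: descend 1111100101111001011100100 ; hops seen [H4,H4,H3,H1,H2] ; pick H2
  Q 252.192.0.0: descend 1111110011000 ; hops seen [H4,H1] ; pick H1
  add 0.0.0.0/0 -> H4 at depth 0
  add 252.196.0.0/14 -> H2 at depth 14
  Q 155.29.4.0: descend 1001101100011101000001000 ; hops seen [H4,H0,H3] ; pick H3
  - 249.0.0.0/8 clear@8
  add 175.0.0.0/8 -> H3 at depth 8

== LOOKUPS ==
["H0","H4","H1","H3","H4","H4","H4","H2","H1","H3"]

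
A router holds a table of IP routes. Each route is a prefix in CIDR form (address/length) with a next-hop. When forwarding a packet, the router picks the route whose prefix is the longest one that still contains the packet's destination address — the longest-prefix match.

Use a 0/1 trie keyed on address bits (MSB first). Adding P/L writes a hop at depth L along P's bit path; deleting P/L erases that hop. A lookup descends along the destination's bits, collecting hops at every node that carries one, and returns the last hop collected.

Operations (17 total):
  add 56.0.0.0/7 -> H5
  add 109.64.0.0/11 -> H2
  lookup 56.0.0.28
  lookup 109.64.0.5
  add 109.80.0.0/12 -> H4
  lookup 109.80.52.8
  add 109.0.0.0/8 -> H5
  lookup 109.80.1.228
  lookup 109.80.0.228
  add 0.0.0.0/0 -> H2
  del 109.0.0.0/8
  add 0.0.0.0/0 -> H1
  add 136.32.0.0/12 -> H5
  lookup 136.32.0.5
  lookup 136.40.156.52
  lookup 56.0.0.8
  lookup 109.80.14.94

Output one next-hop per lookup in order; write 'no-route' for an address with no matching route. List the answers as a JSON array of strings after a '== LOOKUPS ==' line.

Process each operation:
  add 56.0.0.0/7 -> H5 at depth 7
  add 109.64.0.0/11 -> H2 at depth 11
  ? 56.0.0.28  path d0:-→d1:-→d2:-→d3:-→d4:-→d5:-→d6:-→d7:H5  best=H5
  ? 109.64.0.5  path d0:-→d1:-→d2:-→d3:-→d4:-→d5:-→d6:-→d7:-→d8:-→d9:-→d10:-→d11:H2  best=H2
  add 109.80.0.0/12 -> H4 at depth 12
  ? 109.80.52.8  path d0:-→d1:-→d2:-→d3:-→d4:-→d5:-→d6:-→d7:-→d8:-→d9:-→d10:-→d11:H2→d12:H4  best=H4
  add 109.0.0.0/8 -> H5 at depth 8
  ? 109.80.1.228  path d0:-→d1:-→d2:-→d3:-→d4:-→d5:-→d6:-→d7:-→d8:H5→d9:-→d10:-→d11:H2→d12:H4  best=H4
  ? 109.80.0.228  path d0:-→d1:-→d2:-→d3:-→d4:-→d5:-→d6:-→d7:-→d8:H5→d9:-→d10:-→d11:H2→d12:H4  best=H4
  add 0.0.0.0/0 -> H2 at depth 0
  - 109.0.0.0/8 clear@8
  add 0.0.0.0/0 -> H1 at depth 0
  add 136.32.0.0/12 -> H5 at depth 12
  ? 136.32.0.5  path d0:H1→d1:-→d2:-→d3:-→d4:-→d5:-→d6:-→d7:-→d8:-→d9:-→d10:-→d11:-→d12:H5  best=H5
  ? 136.40.156.52  path d0:H1→d1:-→d2:-→d3:-→d4:-→d5:-→d6:-→d7:-→d8:-→d9:-→d10:-→d11:-→d12:H5  best=H5
  ? 56.0.0.8  path d0:H1→d1:-→d2:-→d3:-→d4:-→d5:-→d6:-→d7:H5  best=H5
  ? 109.80.14.94  path d0:H1→d1:-→d2:-→d3:-→d4:-→d5:-→d6:-→d7:-→d8:-→d9:-→d10:-→d11:H2→d12:H4  best=H4

== LOOKUPS ==
["H5","H2","H4","H4","H4","H5","H5","H5","H4"]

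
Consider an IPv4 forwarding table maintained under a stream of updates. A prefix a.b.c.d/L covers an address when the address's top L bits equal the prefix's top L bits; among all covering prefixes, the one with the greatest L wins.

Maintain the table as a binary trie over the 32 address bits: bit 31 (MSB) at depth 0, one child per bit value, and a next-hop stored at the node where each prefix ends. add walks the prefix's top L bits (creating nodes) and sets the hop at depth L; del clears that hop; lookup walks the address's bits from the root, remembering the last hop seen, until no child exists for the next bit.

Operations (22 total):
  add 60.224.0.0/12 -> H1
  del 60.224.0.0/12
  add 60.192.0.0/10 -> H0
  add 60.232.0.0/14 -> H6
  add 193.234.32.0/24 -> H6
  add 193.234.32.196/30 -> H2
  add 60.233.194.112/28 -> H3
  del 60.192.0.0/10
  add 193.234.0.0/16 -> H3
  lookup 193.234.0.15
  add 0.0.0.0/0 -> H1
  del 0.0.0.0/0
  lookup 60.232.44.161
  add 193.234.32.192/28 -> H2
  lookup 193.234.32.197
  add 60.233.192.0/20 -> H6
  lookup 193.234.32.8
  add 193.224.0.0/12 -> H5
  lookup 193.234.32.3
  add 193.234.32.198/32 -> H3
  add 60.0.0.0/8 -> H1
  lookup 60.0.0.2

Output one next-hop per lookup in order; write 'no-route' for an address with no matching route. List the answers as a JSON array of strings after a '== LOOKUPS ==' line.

Apply in order:
  add 60.224.0.0/12 -> H1 at depth 12
  - 60.224.0.0/12 clear@12
  add 60.192.0.0/10 -> H0 at depth 10
  add 60.232.0.0/14 -> H6 at depth 14
  add 193.234.32.0/24 -> H6 at depth 24
  add 193.234.32.196/30 -> H2 at depth 30
  add 60.233.194.112/28 -> H3 at depth 28
  - 60.192.0.0/10 clear@10
  add 193.234.0.0/16 -> H3 at depth 16
  Q 193.234.0.15: descend 110000011110101000 ; hops seen [H3] ; pick H3
  add 0.0.0.0/0 -> H1 at depth 0
  - 0.0.0.0/0 clear@0
  Q 60.232.44.161: descend 001111001110100 ; hops seen [H6] ; pick H6
  add 193.234.32.192/28 -> H2 at depth 28
  Q 193.234.32.197: descend 110000011110101000100000110001 ; hops seen [H3,H6,H2,H2] ; pick H2
  add 60.233.192.0/20 -> H6 at depth 20
  Q 193.234.32.8: descend 110000011110101000100000 ; hops seen [H3,H6] ; pick H6
  add 193.224.0.0/12 -> H5 at depth 12
  Q 193.234.32.3: descend 110000011110101000100000 ; hops seen [H5,H3,H6] ; pick H6
  add 193.234.32.198/32 -> H3 at depth 32
  add 60.0.0.0/8 -> H1 at depth 8
  Q 60.0.0.2: descend 00111100 ; hops seen [H1] ; pick H1

== LOOKUPS ==
["H3","H6","H2","H6","H6","H1"]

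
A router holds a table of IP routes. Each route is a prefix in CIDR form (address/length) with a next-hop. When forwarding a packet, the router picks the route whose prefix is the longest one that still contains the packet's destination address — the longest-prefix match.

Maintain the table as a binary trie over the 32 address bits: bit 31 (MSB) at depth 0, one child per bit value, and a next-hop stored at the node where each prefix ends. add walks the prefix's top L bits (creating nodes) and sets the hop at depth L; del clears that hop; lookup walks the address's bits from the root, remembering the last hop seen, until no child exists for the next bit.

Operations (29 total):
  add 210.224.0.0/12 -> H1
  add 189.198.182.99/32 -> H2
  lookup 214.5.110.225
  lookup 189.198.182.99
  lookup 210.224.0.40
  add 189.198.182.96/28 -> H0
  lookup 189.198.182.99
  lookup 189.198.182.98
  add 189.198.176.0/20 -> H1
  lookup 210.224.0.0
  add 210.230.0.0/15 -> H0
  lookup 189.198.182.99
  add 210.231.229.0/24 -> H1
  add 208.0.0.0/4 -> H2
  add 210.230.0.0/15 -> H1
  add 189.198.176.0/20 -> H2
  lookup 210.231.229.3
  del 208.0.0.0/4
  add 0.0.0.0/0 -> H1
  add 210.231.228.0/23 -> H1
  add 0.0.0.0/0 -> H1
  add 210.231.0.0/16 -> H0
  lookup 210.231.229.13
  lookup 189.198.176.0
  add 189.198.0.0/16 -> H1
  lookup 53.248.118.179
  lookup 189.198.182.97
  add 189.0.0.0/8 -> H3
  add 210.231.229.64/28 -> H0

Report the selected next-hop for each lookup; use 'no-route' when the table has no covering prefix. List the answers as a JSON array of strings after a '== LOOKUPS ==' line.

Process each operation:
  add 210.224.0.0/12 -> H1 at depth 12
  add 189.198.182.99/32 -> H2 at depth 32
  Q 214.5.110.225: descend 11010 ; hops seen [∅] ; pick no-route
  Q 189.198.182.99: descend 10111101110001101011011001100011 ; hops seen [H2] ; pick H2
  Q 210.224.0.40: descend 110100101110 ; hops seen [H1] ; pick H1
  add 189.198.182.96/28 -> H0 at depth 28
  Q 189.198.182.99: descend 10111101110001101011011001100011 ; hops seen [H0,H2] ; pick H2
  Q 189.198.182.98: descend 1011110111000110101101100110001 ; hops seen [H0] ; pick H0
  add 189.198.176.0/20 -> H1 at depth 20
  Q 210.224.0.0: descend 110100101110 ; hops seen [H1] ; pick H1
  add 210.230.0.0/15 -> H0 at depth 15
  Q 189.198.182.99: descend 10111101110001101011011001100011 ; hops seen [H1,H0,H2] ; pick H2
  add 210.231.229.0/24 -> H1 at depth 24
  add 208.0.0.0/4 -> H2 at depth 4
  add 210.230.0.0/15 -> H1 at depth 15
  add 189.198.176.0/20 -> H2 at depth 20
  Q 210.231.229.3: descend 110100101110011111100101 ; hops seen [H2,H1,H1,H1] ; pick H1
  del 208.0.0.0/4 (clear depth 4)
  add 0.0.0.0/0 -> H1 at depth 0
  add 210.231.228.0/23 -> H1 at depth 23
  add 0.0.0.0/0 -> H1 at depth 0
  add 210.231.0.0/16 -> H0 at depth 16
  Q 210.231.229.13: descend 110100101110011111100101 ; hops seen [H1,H1,H1,H0,H1,H1] ; pick H1
  Q 189.198.176.0: descend 101111011100011010110 ; hops seen [H1,H2] ; pick H2
  add 189.198.0.0/16 -> H1 at depth 16
  Q 53.248.118.179: descend ε ; hops seen [H1] ; pick H1
  Q 189.198.182.97: descend 101111011100011010110110011000 ; hops seen [H1,H1,H2,H0] ; pick H0
  add 189.0.0.0/8 -> H3 at depth 8
  add 210.231.229.64/28 -> H0 at depth 28

== LOOKUPS ==
["no-route","H2","H1","H2","H0","H1","H2","H1","H1","H2","H1","H0"]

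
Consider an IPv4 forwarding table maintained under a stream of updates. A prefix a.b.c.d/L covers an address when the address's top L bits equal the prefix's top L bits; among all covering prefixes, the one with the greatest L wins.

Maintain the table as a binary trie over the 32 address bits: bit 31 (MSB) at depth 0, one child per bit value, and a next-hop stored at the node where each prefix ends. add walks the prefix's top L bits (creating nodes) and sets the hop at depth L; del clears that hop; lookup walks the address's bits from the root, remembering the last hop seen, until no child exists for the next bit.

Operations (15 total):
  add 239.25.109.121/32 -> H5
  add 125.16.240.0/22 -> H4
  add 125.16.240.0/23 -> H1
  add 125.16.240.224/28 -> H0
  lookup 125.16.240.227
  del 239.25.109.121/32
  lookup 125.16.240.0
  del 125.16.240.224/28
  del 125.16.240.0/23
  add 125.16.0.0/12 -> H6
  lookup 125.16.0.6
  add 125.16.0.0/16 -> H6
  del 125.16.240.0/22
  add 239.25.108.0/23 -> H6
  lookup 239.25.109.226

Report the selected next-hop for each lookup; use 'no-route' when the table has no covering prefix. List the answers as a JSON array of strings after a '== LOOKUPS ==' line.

Trace:
  add 239.25.109.121/32 -> H5 at depth 32
  add 125.16.240.0/22 -> H4 at depth 22
  add 125.16.240.0/23 -> H1 at depth 23
  add 125.16.240.224/28 -> H0 at depth 28
  Q 125.16.240.227: descend 0111110100010000111100001110 ; hops seen [H4,H1,H0] ; pick H0
  del 239.25.109.121/32 (clear depth 32)
  Q 125.16.240.0: descend 011111010001000011110000 ; hops seen [H4,H1] ; pick H1
  del 125.16.240.224/28 (clear depth 28)
  del 125.16.240.0/23 (clear depth 23)
  add 125.16.0.0/12 -> H6 at depth 12
  Q 125.16.0.6: descend 0111110100010000 ; hops seen [H6] ; pick H6
  add 125.16.0.0/16 -> H6 at depth 16
  del 125.16.240.0/22 (clear depth 22)
  add 239.25.108.0/23 -> H6 at depth 23
  Q 239.25.109.226: descend 111011110001100101101101 ; hops seen [H6] ; pick H6

== LOOKUPS ==
["H0","H1","H6","H6"]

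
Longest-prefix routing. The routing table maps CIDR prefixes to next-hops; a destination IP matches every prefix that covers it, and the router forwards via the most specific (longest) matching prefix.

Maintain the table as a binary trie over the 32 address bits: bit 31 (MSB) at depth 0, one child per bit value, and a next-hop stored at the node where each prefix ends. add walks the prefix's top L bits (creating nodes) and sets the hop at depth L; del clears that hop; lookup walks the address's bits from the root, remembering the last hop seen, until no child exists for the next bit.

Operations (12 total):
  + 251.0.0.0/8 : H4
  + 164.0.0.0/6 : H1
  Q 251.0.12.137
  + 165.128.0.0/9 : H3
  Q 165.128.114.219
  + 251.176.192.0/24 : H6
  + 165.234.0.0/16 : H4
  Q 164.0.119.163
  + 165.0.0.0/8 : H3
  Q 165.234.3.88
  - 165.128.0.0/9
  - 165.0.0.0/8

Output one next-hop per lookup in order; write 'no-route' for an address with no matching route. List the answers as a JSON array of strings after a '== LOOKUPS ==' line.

Apply in order:
  + 251.0.0.0/8 (H4) depth=8
  + 164.0.0.0/6 (H1) depth=6
  Q 251.0.12.137: descend 11111011 ; hops seen [H4] ; pick H4
  + 165.128.0.0/9 (H3) depth=9
  Q 165.128.114.219: descend 101001011 ; hops seen [H1,H3] ; pick H3
  + 251.176.192.0/24 (H6) depth=24
  + 165.234.0.0/16 (H4) depth=16
  Q 164.0.119.163: descend 1010010 ; hops seen [H1] ; pick H1
  + 165.0.0.0/8 (H3) depth=8
  Q 165.234.3.88: descend 1010010111101010 ; hops seen [H1,H3,H3,H4] ; pick H4
  del 165.128.0.0/9 (clear depth 9)
  del 165.0.0.0/8 (clear depth 8)

== LOOKUPS ==
["H4","H3","H1","H4"]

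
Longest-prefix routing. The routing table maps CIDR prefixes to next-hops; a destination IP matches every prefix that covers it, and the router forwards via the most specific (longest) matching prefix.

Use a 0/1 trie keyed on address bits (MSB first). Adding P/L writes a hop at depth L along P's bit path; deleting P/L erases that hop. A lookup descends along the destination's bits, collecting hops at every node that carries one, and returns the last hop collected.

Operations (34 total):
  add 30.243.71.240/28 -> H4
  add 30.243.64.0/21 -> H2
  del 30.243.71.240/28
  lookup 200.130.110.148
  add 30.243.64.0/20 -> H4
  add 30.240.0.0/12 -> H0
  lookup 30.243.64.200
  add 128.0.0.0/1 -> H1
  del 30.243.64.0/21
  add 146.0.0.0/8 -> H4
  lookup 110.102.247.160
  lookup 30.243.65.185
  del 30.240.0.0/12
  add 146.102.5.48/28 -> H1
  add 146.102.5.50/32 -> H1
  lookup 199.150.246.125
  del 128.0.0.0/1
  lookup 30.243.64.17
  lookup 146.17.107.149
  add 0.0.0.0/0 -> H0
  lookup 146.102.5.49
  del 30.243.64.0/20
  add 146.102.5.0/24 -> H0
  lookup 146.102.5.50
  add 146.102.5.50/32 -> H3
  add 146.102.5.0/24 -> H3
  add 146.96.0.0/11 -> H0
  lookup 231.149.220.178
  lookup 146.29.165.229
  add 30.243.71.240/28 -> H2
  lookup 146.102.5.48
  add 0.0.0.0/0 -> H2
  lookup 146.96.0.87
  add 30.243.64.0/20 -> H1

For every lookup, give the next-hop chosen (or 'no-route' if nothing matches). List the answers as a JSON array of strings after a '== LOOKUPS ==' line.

Process each operation:
  add 30.243.71.240/28 -> H4 at depth 28
  add 30.243.64.0/21 -> H2 at depth 21
  - 30.243.71.240/28 clear@28
  lookup 200.130.110.148: bits ε walk d0:- -> no-route
  add 30.243.64.0/20 -> H4 at depth 20
  add 30.240.0.0/12 -> H0 at depth 12
  lookup 30.243.64.200: bits 000111101111001101000 walk d0:-→d1:-→d2:-→d3:-→d4:-→d5:-→d6:-→d7:-→d8:-→d9:-→d10:-→d11:-→d12:H0→d13:-→d14:-→d15:-→d16:-→d17:-→d18:-→d19:-→d20:H4→d21:H2 -> H2
  add 128.0.0.0/1 -> H1 at depth 1
  - 30.243.64.0/21 clear@21
  add 146.0.0.0/8 -> H4 at depth 8
  lookup 110.102.247.160: bits 0 walk d0:-→d1:- -> no-route
  lookup 30.243.65.185: bits 000111101111001101000 walk d0:-→d1:-→d2:-→d3:-→d4:-→d5:-→d6:-→d7:-→d8:-→d9:-→d10:-→d11:-→d12:H0→d13:-→d14:-→d15:-→d16:-→d17:-→d18:-→d19:-→d20:H4→d21:- -> H4
  - 30.240.0.0/12 clear@12
  add 146.102.5.48/28 -> H1 at depth 28
  add 146.102.5.50/32 -> H1 at depth 32
  lookup 199.150.246.125: bits 1 walk d0:-→d1:H1 -> H1
  - 128.0.0.0/1 clear@1
  lookup 30.243.64.17: bits 000111101111001101000 walk d0:-→d1:-→d2:-→d3:-→d4:-→d5:-→d6:-→d7:-→d8:-→d9:-→d10:-→d11:-→d12:-→d13:-→d14:-→d15:-→d16:-→d17:-→d18:-→d19:-→d20:H4→d21:- -> H4
  lookup 146.17.107.149: bits 100100100 walk d0:-→d1:-→d2:-→d3:-→d4:-→d5:-→d6:-→d7:-→d8:H4→d9:- -> H4
  add 0.0.0.0/0 -> H0 at depth 0
  lookup 146.102.5.49: bits 100100100110011000000101001100 walk d0:H0→d1:-→d2:-→d3:-→d4:-→d5:-→d6:-→d7:-→d8:H4→d9:-→d10:-→d11:-→d12:-→d13:-→d14:-→d15:-→d16:-→d17:-→d18:-→d19:-→d20:-→d21:-→d22:-→d23:-→d24:-→d25:-→d26:-→d27:-→d28:H1→d29:-→d30:- -> H1
  - 30.243.64.0/20 clear@20
  add 146.102.5.0/24 -> H0 at depth 24
  lookup 146.102.5.50: bits 10010010011001100000010100110010 walk d0:H0→d1:-→d2:-→d3:-→d4:-→d5:-→d6:-→d7:-→d8:H4→d9:-→d10:-→d11:-→d12:-→d13:-→d14:-→d15:-→d16:-→d17:-→d18:-→d19:-→d20:-→d21:-→d22:-→d23:-→d24:H0→d25:-→d26:-→d27:-→d28:H1→d29:-→d30:-→d31:-→d32:H1 -> H1
  add 146.102.5.50/32 -> H3 at depth 32
  add 146.102.5.0/24 -> H3 at depth 24
  add 146.96.0.0/11 -> H0 at depth 11
  lookup 231.149.220.178: bits 1 walk d0:H0→d1:- -> H0
  lookup 146.29.165.229: bits 100100100 walk d0:H0→d1:-→d2:-→d3:-→d4:-→d5:-→d6:-→d7:-→d8:H4→d9:- -> H4
  add 30.243.71.240/28 -> H2 at depth 28
  lookup 146.102.5.48: bits 100100100110011000000101001100 walk d0:H0→d1:-→d2:-→d3:-→d4:-→d5:-→d6:-→d7:-→d8:H4→d9:-→d10:-→d11:H0→d12:-→d13:-→d14:-→d15:-→d16:-→d17:-→d18:-→d19:-→d20:-→d21:-→d22:-→d23:-→d24:H3→d25:-→d26:-→d27:-→d28:H1→d29:-→d30:- -> H1
  add 0.0.0.0/0 -> H2 at depth 0
  lookup 146.96.0.87: bits 1001001001100 walk d0:H2→d1:-→d2:-→d3:-→d4:-→d5:-→d6:-→d7:-→d8:H4→d9:-→d10:-→d11:H0→d12:-→d13:- -> H0
  add 30.243.64.0/20 -> H1 at depth 20

== LOOKUPS ==
["no-route","H2","no-route","H4","H1","H4","H4","H1","H1","H0","H4","H1","H0"]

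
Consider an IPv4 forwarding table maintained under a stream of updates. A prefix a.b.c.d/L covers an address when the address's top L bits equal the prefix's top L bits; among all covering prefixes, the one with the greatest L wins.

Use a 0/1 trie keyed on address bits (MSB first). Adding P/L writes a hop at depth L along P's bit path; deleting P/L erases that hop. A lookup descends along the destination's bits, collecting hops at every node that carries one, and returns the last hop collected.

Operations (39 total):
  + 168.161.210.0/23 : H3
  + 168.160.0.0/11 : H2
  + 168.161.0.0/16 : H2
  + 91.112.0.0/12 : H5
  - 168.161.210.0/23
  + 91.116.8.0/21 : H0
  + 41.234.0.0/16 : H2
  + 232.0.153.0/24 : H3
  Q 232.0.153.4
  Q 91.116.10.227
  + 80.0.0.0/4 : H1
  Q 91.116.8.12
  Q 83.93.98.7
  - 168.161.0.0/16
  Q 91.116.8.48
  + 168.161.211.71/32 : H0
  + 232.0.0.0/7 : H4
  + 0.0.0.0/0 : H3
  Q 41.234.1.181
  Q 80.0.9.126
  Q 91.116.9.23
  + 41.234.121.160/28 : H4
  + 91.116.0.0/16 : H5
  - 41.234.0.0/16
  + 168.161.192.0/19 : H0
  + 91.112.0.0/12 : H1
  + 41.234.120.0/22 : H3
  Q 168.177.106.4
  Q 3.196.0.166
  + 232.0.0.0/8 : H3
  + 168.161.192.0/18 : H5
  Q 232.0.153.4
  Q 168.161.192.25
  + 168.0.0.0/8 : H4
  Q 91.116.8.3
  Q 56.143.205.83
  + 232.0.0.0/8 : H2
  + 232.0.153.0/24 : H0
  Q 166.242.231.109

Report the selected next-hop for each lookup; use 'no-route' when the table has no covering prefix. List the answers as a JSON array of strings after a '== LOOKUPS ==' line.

Process each operation:
  add 168.161.210.0/23 -> H3 at depth 23
  add 168.160.0.0/11 -> H2 at depth 11
  add 168.161.0.0/16 -> H2 at depth 16
  add 91.112.0.0/12 -> H5 at depth 12
  del 168.161.210.0/23 (clear depth 23)
  add 91.116.8.0/21 -> H0 at depth 21
  add 41.234.0.0/16 -> H2 at depth 16
  add 232.0.153.0/24 -> H3 at depth 24
  ? 232.0.153.4  path d0:-→d1:-→d2:-→d3:-→d4:-→d5:-→d6:-→d7:-→d8:-→d9:-→d10:-→d11:-→d12:-→d13:-→d14:-→d15:-→d16:-→d17:-→d18:-→d19:-→d20:-→d21:-→d22:-→d23:-→d24:H3  best=H3
  ? 91.116.10.227  path d0:-→d1:-→d2:-→d3:-→d4:-→d5:-→d6:-→d7:-→d8:-→d9:-→d10:-→d11:-→d12:H5→d13:-→d14:-→d15:-→d16:-→d17:-→d18:-→d19:-→d20:-→d21:H0  best=H0
  add 80.0.0.0/4 -> H1 at depth 4
  ? 91.116.8.12  path d0:-→d1:-→d2:-→d3:-→d4:H1→d5:-→d6:-→d7:-→d8:-→d9:-→d10:-→d11:-→d12:H5→d13:-→d14:-→d15:-→d16:-→d17:-→d18:-→d19:-→d20:-→d21:H0  best=H0
  ? 83.93.98.7  path d0:-→d1:-→d2:-→d3:-→d4:H1  best=H1
  del 168.161.0.0/16 (clear depth 16)
  ? 91.116.8.48  path d0:-→d1:-→d2:-→d3:-→d4:H1→d5:-→d6:-→d7:-→d8:-→d9:-→d10:-→d11:-→d12:H5→d13:-→d14:-→d15:-→d16:-→d17:-→d18:-→d19:-→d20:-→d21:H0  best=H0
  add 168.161.211.71/32 -> H0 at depth 32
  add 232.0.0.0/7 -> H4 at depth 7
  add 0.0.0.0/0 -> H3 at depth 0
  ? 41.234.1.181  path d0:H3→d1:-→d2:-→d3:-→d4:-→d5:-→d6:-→d7:-→d8:-→d9:-→d10:-→d11:-→d12:-→d13:-→d14:-→d15:-→d16:H2  best=H2
  ? 80.0.9.126  path d0:H3→d1:-→d2:-→d3:-→d4:H1  best=H1
  ? 91.116.9.23  path d0:H3→d1:-→d2:-→d3:-→d4:H1→d5:-→d6:-→d7:-→d8:-→d9:-→d10:-→d11:-→d12:H5→d13:-→d14:-→d15:-→d16:-→d17:-→d18:-→d19:-→d20:-→d21:H0  best=H0
  add 41.234.121.160/28 -> H4 at depth 28
  add 91.116.0.0/16 -> H5 at depth 16
  del 41.234.0.0/16 (clear depth 16)
  add 168.161.192.0/19 -> H0 at depth 19
  add 91.112.0.0/12 -> H1 at depth 12
  add 41.234.120.0/22 -> H3 at depth 22
  ? 168.177.106.4  path d0:H3→d1:-→d2:-→d3:-→d4:-→d5:-→d6:-→d7:-→d8:-→d9:-→d10:-→d11:H2  best=H2
  ? 3.196.0.166  path d0:H3→d1:-→d2:-  best=H3
  add 232.0.0.0/8 -> H3 at depth 8
  add 168.161.192.0/18 -> H5 at depth 18
  ? 232.0.153.4  path d0:H3→d1:-→d2:-→d3:-→d4:-→d5:-→d6:-→d7:H4→d8:H3→d9:-→d10:-→d11:-→d12:-→d13:-→d14:-→d15:-→d16:-→d17:-→d18:-→d19:-→d20:-→d21:-→d22:-→d23:-→d24:H3  best=H3
  ? 168.161.192.25  path d0:H3→d1:-→d2:-→d3:-→d4:-→d5:-→d6:-→d7:-→d8:-→d9:-→d10:-→d11:H2→d12:-→d13:-→d14:-→d15:-→d16:-→d17:-→d18:H5→d19:H0  best=H0
  add 168.0.0.0/8 -> H4 at depth 8
  ? 91.116.8.3  path d0:H3→d1:-→d2:-→d3:-→d4:H1→d5:-→d6:-→d7:-→d8:-→d9:-→d10:-→d11:-→d12:H1→d13:-→d14:-→d15:-→d16:H5→d17:-→d18:-→d19:-→d20:-→d21:H0  best=H0
  ? 56.143.205.83  path d0:H3→d1:-→d2:-→d3:-  best=H3
  add 232.0.0.0/8 -> H2 at depth 8
  add 232.0.153.0/24 -> H0 at depth 24
  ? 166.242.231.109  path d0:H3→d1:-→d2:-→d3:-→d4:-  best=H3

== LOOKUPS ==
["H3","H0","H0","H1","H0","H2","H1","H0","H2","H3","H3","H0","H0","H3","H3"]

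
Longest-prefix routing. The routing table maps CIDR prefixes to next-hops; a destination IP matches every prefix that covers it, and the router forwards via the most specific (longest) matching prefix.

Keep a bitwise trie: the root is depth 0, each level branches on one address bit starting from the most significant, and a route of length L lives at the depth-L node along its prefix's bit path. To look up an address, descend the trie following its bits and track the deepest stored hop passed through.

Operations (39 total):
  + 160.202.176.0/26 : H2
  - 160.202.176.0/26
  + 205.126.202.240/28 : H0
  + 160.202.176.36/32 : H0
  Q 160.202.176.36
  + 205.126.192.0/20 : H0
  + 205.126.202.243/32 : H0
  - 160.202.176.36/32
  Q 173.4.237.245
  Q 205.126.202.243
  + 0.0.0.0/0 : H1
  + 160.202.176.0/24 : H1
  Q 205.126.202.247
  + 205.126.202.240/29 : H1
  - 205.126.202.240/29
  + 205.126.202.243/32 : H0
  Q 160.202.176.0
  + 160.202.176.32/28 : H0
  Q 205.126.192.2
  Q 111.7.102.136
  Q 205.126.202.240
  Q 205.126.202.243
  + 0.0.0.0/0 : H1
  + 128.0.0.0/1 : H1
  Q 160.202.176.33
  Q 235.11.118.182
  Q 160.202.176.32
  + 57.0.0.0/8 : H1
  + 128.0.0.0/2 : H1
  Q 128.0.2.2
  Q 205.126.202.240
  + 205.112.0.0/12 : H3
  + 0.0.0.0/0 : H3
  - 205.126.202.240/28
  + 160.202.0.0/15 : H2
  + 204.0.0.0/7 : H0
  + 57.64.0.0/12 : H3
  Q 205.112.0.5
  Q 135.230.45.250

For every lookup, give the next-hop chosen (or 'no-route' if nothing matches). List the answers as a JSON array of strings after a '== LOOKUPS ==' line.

Apply in order:
  add 160.202.176.0/26 -> H2 at depth 26
  - 160.202.176.0/26 clear@26
  add 205.126.202.240/28 -> H0 at depth 28
  add 160.202.176.36/32 -> H0 at depth 32
  lookup 160.202.176.36: bits 10100000110010101011000000100100 walk d0:-→d1:-→d2:-→d3:-→d4:-→d5:-→d6:-→d7:-→d8:-→d9:-→d10:-→d11:-→d12:-→d13:-→d14:-→d15:-→d16:-→d17:-→d18:-→d19:-→d20:-→d21:-→d22:-→d23:-→d24:-→d25:-→d26:-→d27:-→d28:-→d29:-→d30:-→d31:-→d32:H0 -> H0
  add 205.126.192.0/20 -> H0 at depth 20
  add 205.126.202.243/32 -> H0 at depth 32
  - 160.202.176.36/32 clear@32
  lookup 173.4.237.245: bits 1010 walk d0:-→d1:-→d2:-→d3:-→d4:- -> no-route
  lookup 205.126.202.243: bits 11001101011111101100101011110011 walk d0:-→d1:-→d2:-→d3:-→d4:-→d5:-→d6:-→d7:-→d8:-→d9:-→d10:-→d11:-→d12:-→d13:-→d14:-→d15:-→d16:-→d17:-→d18:-→d19:-→d20:H0→d21:-→d22:-→d23:-→d24:-→d25:-→d26:-→d27:-→d28:H0→d29:-→d30:-→d31:-→d32:H0 -> H0
  add 0.0.0.0/0 -> H1 at depth 0
  add 160.202.176.0/24 -> H1 at depth 24
  lookup 205.126.202.247: bits 11001101011111101100101011110 walk d0:H1→d1:-→d2:-→d3:-→d4:-→d5:-→d6:-→d7:-→d8:-→d9:-→d10:-→d11:-→d12:-→d13:-→d14:-→d15:-→d16:-→d17:-→d18:-→d19:-→d20:H0→d21:-→d22:-→d23:-→d24:-→d25:-→d26:-→d27:-→d28:H0→d29:- -> H0
  add 205.126.202.240/29 -> H1 at depth 29
  - 205.126.202.240/29 clear@29
  add 205.126.202.243/32 -> H0 at depth 32
  lookup 160.202.176.0: bits 10100000110010101011000000 walk d0:H1→d1:-→d2:-→d3:-→d4:-→d5:-→d6:-→d7:-→d8:-→d9:-→d10:-→d11:-→d12:-→d13:-→d14:-→d15:-→d16:-→d17:-→d18:-→d19:-→d20:-→d21:-→d22:-→d23:-→d24:H1→d25:-→d26:- -> H1
  add 160.202.176.32/28 -> H0 at depth 28
  lookup 205.126.192.2: bits 11001101011111101100 walk d0:H1→d1:-→d2:-→d3:-→d4:-→d5:-→d6:-→d7:-→d8:-→d9:-→d10:-→d11:-→d12:-→d13:-→d14:-→d15:-→d16:-→d17:-→d18:-→d19:-→d20:H0 -> H0
  lookup 111.7.102.136: bits ε walk d0:H1 -> H1
  lookup 205.126.202.240: bits 110011010111111011001010111100 walk d0:H1→d1:-→d2:-→d3:-→d4:-→d5:-→d6:-→d7:-→d8:-→d9:-→d10:-→d11:-→d12:-→d13:-→d14:-→d15:-→d16:-→d17:-→d18:-→d19:-→d20:H0→d21:-→d22:-→d23:-→d24:-→d25:-→d26:-→d27:-→d28:H0→d29:-→d30:- -> H0
  lookup 205.126.202.243: bits 11001101011111101100101011110011 walk d0:H1→d1:-→d2:-→d3:-→d4:-→d5:-→d6:-→d7:-→d8:-→d9:-→d10:-→d11:-→d12:-→d13:-→d14:-→d15:-→d16:-→d17:-→d18:-→d19:-→d20:H0→d21:-→d22:-→d23:-→d24:-→d25:-→d26:-→d27:-→d28:H0→d29:-→d30:-→d31:-→d32:H0 -> H0
  add 0.0.0.0/0 -> H1 at depth 0
  add 128.0.0.0/1 -> H1 at depth 1
  lookup 160.202.176.33: bits 10100000110010101011000000100 walk d0:H1→d1:H1→d2:-→d3:-→d4:-→d5:-→d6:-→d7:-→d8:-→d9:-→d10:-→d11:-→d12:-→d13:-→d14:-→d15:-→d16:-→d17:-→d18:-→d19:-→d20:-→d21:-→d22:-→d23:-→d24:H1→d25:-→d26:-→d27:-→d28:H0→d29:- -> H0
  lookup 235.11.118.182: bits 11 walk d0:H1→d1:H1→d2:- -> H1
  lookup 160.202.176.32: bits 10100000110010101011000000100 walk d0:H1→d1:H1→d2:-→d3:-→d4:-→d5:-→d6:-→d7:-→d8:-→d9:-→d10:-→d11:-→d12:-→d13:-→d14:-→d15:-→d16:-→d17:-→d18:-→d19:-→d20:-→d21:-→d22:-→d23:-→d24:H1→d25:-→d26:-→d27:-→d28:H0→d29:- -> H0
  add 57.0.0.0/8 -> H1 at depth 8
  add 128.0.0.0/2 -> H1 at depth 2
  lookup 128.0.2.2: bits 10 walk d0:H1→d1:H1→d2:H1 -> H1
  lookup 205.126.202.240: bits 110011010111111011001010111100 walk d0:H1→d1:H1→d2:-→d3:-→d4:-→d5:-→d6:-→d7:-→d8:-→d9:-→d10:-→d11:-→d12:-→d13:-→d14:-→d15:-→d16:-→d17:-→d18:-→d19:-→d20:H0→d21:-→d22:-→d23:-→d24:-→d25:-→d26:-→d27:-→d28:H0→d29:-→d30:- -> H0
  add 205.112.0.0/12 -> H3 at depth 12
  add 0.0.0.0/0 -> H3 at depth 0
  - 205.126.202.240/28 clear@28
  add 160.202.0.0/15 -> H2 at depth 15
  add 204.0.0.0/7 -> H0 at depth 7
  add 57.64.0.0/12 -> H3 at depth 12
  lookup 205.112.0.5: bits 110011010111 walk d0:H3→d1:H1→d2:-→d3:-→d4:-→d5:-→d6:-→d7:H0→d8:-→d9:-→d10:-→d11:-→d12:H3 -> H3
  lookup 135.230.45.250: bits 10 walk d0:H3→d1:H1→d2:H1 -> H1

== LOOKUPS ==
["H0","no-route","H0","H0","H1","H0","H1","H0","H0","H0","H1","H0","H1","H0","H3","H1"]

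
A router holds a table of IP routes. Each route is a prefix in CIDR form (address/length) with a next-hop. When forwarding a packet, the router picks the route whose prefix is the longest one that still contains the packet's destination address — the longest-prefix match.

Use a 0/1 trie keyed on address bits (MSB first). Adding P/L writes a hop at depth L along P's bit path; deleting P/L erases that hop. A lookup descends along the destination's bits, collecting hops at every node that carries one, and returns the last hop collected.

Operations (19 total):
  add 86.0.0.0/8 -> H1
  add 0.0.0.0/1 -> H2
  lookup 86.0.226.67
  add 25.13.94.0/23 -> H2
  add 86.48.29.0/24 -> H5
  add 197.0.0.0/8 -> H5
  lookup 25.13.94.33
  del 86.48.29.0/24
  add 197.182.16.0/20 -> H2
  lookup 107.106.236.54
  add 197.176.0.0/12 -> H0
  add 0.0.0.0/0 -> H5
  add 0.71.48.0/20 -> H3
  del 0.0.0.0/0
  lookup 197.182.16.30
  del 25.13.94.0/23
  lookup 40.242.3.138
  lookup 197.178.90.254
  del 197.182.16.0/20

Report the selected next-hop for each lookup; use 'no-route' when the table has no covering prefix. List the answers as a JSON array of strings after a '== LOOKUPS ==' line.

Apply in order:
  + 86.0.0.0/8 (H1) depth=8
  + 0.0.0.0/1 (H2) depth=1
  Q 86.0.226.67: descend 01010110 ; hops seen [H2,H1] ; pick H1
  + 25.13.94.0/23 (H2) depth=23
  + 86.48.29.0/24 (H5) depth=24
  + 197.0.0.0/8 (H5) depth=8
  Q 25.13.94.33: descend 00011001000011010101111 ; hops seen [H2,H2] ; pick H2
  - 86.48.29.0/24 clear@24
  + 197.182.16.0/20 (H2) depth=20
  Q 107.106.236.54: descend 01 ; hops seen [H2] ; pick H2
  + 197.176.0.0/12 (H0) depth=12
  + 0.0.0.0/0 (H5) depth=0
  + 0.71.48.0/20 (H3) depth=20
  - 0.0.0.0/0 clear@0
  Q 197.182.16.30: descend 11000101101101100001 ; hops seen [H5,H0,H2] ; pick H2
  - 25.13.94.0/23 clear@23
  Q 40.242.3.138: descend 00 ; hops seen [H2] ; pick H2
  Q 197.178.90.254: descend 1100010110110 ; hops seen [H5,H0] ; pick H0
  - 197.182.16.0/20 clear@20

== LOOKUPS ==
["H1","H2","H2","H2","H2","H0"]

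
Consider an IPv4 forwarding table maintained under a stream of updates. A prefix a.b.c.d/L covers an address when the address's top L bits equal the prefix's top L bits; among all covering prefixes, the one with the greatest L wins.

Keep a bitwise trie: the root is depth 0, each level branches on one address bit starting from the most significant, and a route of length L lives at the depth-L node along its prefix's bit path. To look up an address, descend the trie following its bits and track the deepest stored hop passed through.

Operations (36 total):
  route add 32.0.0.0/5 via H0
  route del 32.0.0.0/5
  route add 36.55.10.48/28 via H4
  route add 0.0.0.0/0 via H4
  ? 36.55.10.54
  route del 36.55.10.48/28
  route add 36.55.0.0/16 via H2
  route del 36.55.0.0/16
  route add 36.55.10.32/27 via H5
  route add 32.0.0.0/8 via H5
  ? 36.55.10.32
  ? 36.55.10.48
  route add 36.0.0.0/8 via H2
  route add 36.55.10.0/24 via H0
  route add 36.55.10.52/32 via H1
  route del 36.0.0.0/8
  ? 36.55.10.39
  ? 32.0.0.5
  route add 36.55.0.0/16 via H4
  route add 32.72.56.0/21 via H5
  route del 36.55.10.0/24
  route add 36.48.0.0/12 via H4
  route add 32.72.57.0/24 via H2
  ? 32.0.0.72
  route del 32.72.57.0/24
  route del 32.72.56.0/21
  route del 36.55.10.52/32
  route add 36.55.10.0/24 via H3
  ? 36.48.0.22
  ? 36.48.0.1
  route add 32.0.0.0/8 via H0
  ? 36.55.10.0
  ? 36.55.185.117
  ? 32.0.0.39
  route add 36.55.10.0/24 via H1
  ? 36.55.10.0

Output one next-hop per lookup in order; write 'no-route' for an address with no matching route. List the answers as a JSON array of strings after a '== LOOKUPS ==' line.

Trace:
  + 32.0.0.0/5 (H0) depth=5
  - 32.0.0.0/5 clear@5
  + 36.55.10.48/28 (H4) depth=28
  + 0.0.0.0/0 (H4) depth=0
  Q 36.55.10.54: descend 0010010000110111000010100011 ; hops seen [H4,H4] ; pick H4
  - 36.55.10.48/28 clear@28
  + 36.55.0.0/16 (H2) depth=16
  - 36.55.0.0/16 clear@16
  + 36.55.10.32/27 (H5) depth=27
  + 32.0.0.0/8 (H5) depth=8
  Q 36.55.10.32: descend 001001000011011100001010001 ; hops seen [H4,H5] ; pick H5
  Q 36.55.10.48: descend 0010010000110111000010100011 ; hops seen [H4,H5] ; pick H5
  + 36.0.0.0/8 (H2) depth=8
  + 36.55.10.0/24 (H0) depth=24
  + 36.55.10.52/32 (H1) depth=32
  - 36.0.0.0/8 clear@8
  Q 36.55.10.39: descend 001001000011011100001010001 ; hops seen [H4,H0,H5] ; pick H5
  Q 32.0.0.5: descend 00100000 ; hops seen [H4,H5] ; pick H5
  + 36.55.0.0/16 (H4) depth=16
  + 32.72.56.0/21 (H5) depth=21
  - 36.55.10.0/24 clear@24
  + 36.48.0.0/12 (H4) depth=12
  + 32.72.57.0/24 (H2) depth=24
  Q 32.0.0.72: descend 001000000 ; hops seen [H4,H5] ; pick H5
  - 32.72.57.0/24 clear@24
  - 32.72.56.0/21 clear@21
  - 36.55.10.52/32 clear@32
  + 36.55.10.0/24 (H3) depth=24
  Q 36.48.0.22: descend 0010010000110 ; hops seen [H4,H4] ; pick H4
  Q 36.48.0.1: descend 0010010000110 ; hops seen [H4,H4] ; pick H4
  + 32.0.0.0/8 (H0) depth=8
  Q 36.55.10.0: descend 00100100001101110000101000 ; hops seen [H4,H4,H4,H3] ; pick H3
  Q 36.55.185.117: descend 0010010000110111 ; hops seen [H4,H4,H4] ; pick H4
  Q 32.0.0.39: descend 001000000 ; hops seen [H4,H0] ; pick H0
  + 36.55.10.0/24 (H1) depth=24
  Q 36.55.10.0: descend 00100100001101110000101000 ; hops seen [H4,H4,H4,H1] ; pick H1

== LOOKUPS ==
["H4","H5","H5","H5","H5","H5","H4","H4","H3","H4","H0","H1"]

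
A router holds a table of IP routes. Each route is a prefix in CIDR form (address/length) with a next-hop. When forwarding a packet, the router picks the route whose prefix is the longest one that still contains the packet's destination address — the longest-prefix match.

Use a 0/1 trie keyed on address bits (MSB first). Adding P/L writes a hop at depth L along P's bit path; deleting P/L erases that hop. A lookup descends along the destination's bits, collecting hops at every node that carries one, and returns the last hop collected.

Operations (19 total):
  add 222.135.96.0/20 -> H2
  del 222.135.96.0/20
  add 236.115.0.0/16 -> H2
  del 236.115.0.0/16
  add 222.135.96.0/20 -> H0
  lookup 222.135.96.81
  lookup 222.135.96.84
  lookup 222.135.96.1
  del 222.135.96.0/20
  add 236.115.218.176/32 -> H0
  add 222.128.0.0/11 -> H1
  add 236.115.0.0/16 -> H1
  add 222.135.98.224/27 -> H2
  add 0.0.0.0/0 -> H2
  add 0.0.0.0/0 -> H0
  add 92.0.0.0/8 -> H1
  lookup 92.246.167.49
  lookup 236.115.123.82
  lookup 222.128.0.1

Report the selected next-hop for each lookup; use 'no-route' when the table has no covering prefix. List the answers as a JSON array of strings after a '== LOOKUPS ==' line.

Trace:
  + 222.135.96.0/20 (H2) depth=20
  del 222.135.96.0/20 (clear depth 20)
  + 236.115.0.0/16 (H2) depth=16
  del 236.115.0.0/16 (clear depth 16)
  + 222.135.96.0/20 (H0) depth=20
  lookup 222.135.96.81: bits 11011110100001110110 walk d0:-→d1:-→d2:-→d3:-→d4:-→d5:-→d6:-→d7:-→d8:-→d9:-→d10:-→d11:-→d12:-→d13:-→d14:-→d15:-→d16:-→d17:-→d18:-→d19:-→d20:H0 -> H0
  lookup 222.135.96.84: bits 11011110100001110110 walk d0:-→d1:-→d2:-→d3:-→d4:-→d5:-→d6:-→d7:-→d8:-→d9:-→d10:-→d11:-→d12:-→d13:-→d14:-→d15:-→d16:-→d17:-→d18:-→d19:-→d20:H0 -> H0
  lookup 222.135.96.1: bits 11011110100001110110 walk d0:-→d1:-→d2:-→d3:-→d4:-→d5:-→d6:-→d7:-→d8:-→d9:-→d10:-→d11:-→d12:-→d13:-→d14:-→d15:-→d16:-→d17:-→d18:-→d19:-→d20:H0 -> H0
  del 222.135.96.0/20 (clear depth 20)
  + 236.115.218.176/32 (H0) depth=32
  + 222.128.0.0/11 (H1) depth=11
  + 236.115.0.0/16 (H1) depth=16
  + 222.135.98.224/27 (H2) depth=27
  + 0.0.0.0/0 (H2) depth=0
  + 0.0.0.0/0 (H0) depth=0
  + 92.0.0.0/8 (H1) depth=8
  lookup 92.246.167.49: bits 01011100 walk d0:H0→d1:-→d2:-→d3:-→d4:-→d5:-→d6:-→d7:-→d8:H1 -> H1
  lookup 236.115.123.82: bits 1110110001110011 walk d0:H0→d1:-→d2:-→d3:-→d4:-→d5:-→d6:-→d7:-→d8:-→d9:-→d10:-→d11:-→d12:-→d13:-→d14:-→d15:-→d16:H1 -> H1
  lookup 222.128.0.1: bits 1101111010000 walk d0:H0→d1:-→d2:-→d3:-→d4:-→d5:-→d6:-→d7:-→d8:-→d9:-→d10:-→d11:H1→d12:-→d13:- -> H1

== LOOKUPS ==
["H0","H0","H0","H1","H1","H1"]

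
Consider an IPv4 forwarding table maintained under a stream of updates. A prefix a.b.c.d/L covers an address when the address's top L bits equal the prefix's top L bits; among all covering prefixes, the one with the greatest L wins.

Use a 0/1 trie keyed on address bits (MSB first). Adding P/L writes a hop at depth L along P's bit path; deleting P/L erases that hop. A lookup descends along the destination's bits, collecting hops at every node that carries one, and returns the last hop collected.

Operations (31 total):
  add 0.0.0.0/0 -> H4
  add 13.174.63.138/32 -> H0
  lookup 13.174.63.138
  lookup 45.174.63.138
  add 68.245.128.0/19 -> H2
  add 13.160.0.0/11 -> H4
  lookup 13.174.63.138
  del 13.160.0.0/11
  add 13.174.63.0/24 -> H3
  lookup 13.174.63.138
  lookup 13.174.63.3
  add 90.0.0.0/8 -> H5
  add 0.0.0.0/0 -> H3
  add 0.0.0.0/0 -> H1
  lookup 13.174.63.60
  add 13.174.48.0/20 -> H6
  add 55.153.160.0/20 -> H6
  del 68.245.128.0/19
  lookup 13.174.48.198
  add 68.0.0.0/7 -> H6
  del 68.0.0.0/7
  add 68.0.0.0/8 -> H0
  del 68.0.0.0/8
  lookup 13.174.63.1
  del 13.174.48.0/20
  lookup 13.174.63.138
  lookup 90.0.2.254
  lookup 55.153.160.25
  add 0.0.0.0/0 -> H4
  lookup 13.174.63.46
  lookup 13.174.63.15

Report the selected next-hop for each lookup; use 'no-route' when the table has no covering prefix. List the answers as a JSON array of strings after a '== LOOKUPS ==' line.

Trace:
  + 0.0.0.0/0 (H4) depth=0
  + 13.174.63.138/32 (H0) depth=32
  lookup 13.174.63.138: bits 00001101101011100011111110001010 walk d0:H4→d1:-→d2:-→d3:-→d4:-→d5:-→d6:-→d7:-→d8:-→d9:-→d10:-→d11:-→d12:-→d13:-→d14:-→d15:-→d16:-→d17:-→d18:-→d19:-→d20:-→d21:-→d22:-→d23:-→d24:-→d25:-→d26:-→d27:-→d28:-→d29:-→d30:-→d31:-→d32:H0 -> H0
  lookup 45.174.63.138: bits 00 walk d0:H4→d1:-→d2:- -> H4
  + 68.245.128.0/19 (H2) depth=19
  + 13.160.0.0/11 (H4) depth=11
  lookup 13.174.63.138: bits 00001101101011100011111110001010 walk d0:H4→d1:-→d2:-→d3:-→d4:-→d5:-→d6:-→d7:-→d8:-→d9:-→d10:-→d11:H4→d12:-→d13:-→d14:-→d15:-→d16:-→d17:-→d18:-→d19:-→d20:-→d21:-→d22:-→d23:-→d24:-→d25:-→d26:-→d27:-→d28:-→d29:-→d30:-→d31:-→d32:H0 -> H0
  - 13.160.0.0/11 clear@11
  + 13.174.63.0/24 (H3) depth=24
  lookup 13.174.63.138: bits 00001101101011100011111110001010 walk d0:H4→d1:-→d2:-→d3:-→d4:-→d5:-→d6:-→d7:-→d8:-→d9:-→d10:-→d11:-→d12:-→d13:-→d14:-→d15:-→d16:-→d17:-→d18:-→d19:-→d20:-→d21:-→d22:-→d23:-→d24:H3→d25:-→d26:-→d27:-→d28:-→d29:-→d30:-→d31:-→d32:H0 -> H0
  lookup 13.174.63.3: bits 000011011010111000111111 walk d0:H4→d1:-→d2:-→d3:-→d4:-→d5:-→d6:-→d7:-→d8:-→d9:-→d10:-→d11:-→d12:-→d13:-→d14:-→d15:-→d16:-→d17:-→d18:-→d19:-→d20:-→d21:-→d22:-→d23:-→d24:H3 -> H3
  + 90.0.0.0/8 (H5) depth=8
  + 0.0.0.0/0 (H3) depth=0
  + 0.0.0.0/0 (H1) depth=0
  lookup 13.174.63.60: bits 000011011010111000111111 walk d0:H1→d1:-→d2:-→d3:-→d4:-→d5:-→d6:-→d7:-→d8:-→d9:-→d10:-→d11:-→d12:-→d13:-→d14:-→d15:-→d16:-→d17:-→d18:-→d19:-→d20:-→d21:-→d22:-→d23:-→d24:H3 -> H3
  + 13.174.48.0/20 (H6) depth=20
  + 55.153.160.0/20 (H6) depth=20
  - 68.245.128.0/19 clear@19
  lookup 13.174.48.198: bits 00001101101011100011 walk d0:H1→d1:-→d2:-→d3:-→d4:-→d5:-→d6:-→d7:-→d8:-→d9:-→d10:-→d11:-→d12:-→d13:-→d14:-→d15:-→d16:-→d17:-→d18:-→d19:-→d20:H6 -> H6
  + 68.0.0.0/7 (H6) depth=7
  - 68.0.0.0/7 clear@7
  + 68.0.0.0/8 (H0) depth=8
  - 68.0.0.0/8 clear@8
  lookup 13.174.63.1: bits 000011011010111000111111 walk d0:H1→d1:-→d2:-→d3:-→d4:-→d5:-→d6:-→d7:-→d8:-→d9:-→d10:-→d11:-→d12:-→d13:-→d14:-→d15:-→d16:-→d17:-→d18:-→d19:-→d20:H6→d21:-→d22:-→d23:-→d24:H3 -> H3
  - 13.174.48.0/20 clear@20
  lookup 13.174.63.138: bits 00001101101011100011111110001010 walk d0:H1→d1:-→d2:-→d3:-→d4:-→d5:-→d6:-→d7:-→d8:-→d9:-→d10:-→d11:-→d12:-→d13:-→d14:-→d15:-→d16:-→d17:-→d18:-→d19:-→d20:-→d21:-→d22:-→d23:-→d24:H3→d25:-→d26:-→d27:-→d28:-→d29:-→d30:-→d31:-→d32:H0 -> H0
  lookup 90.0.2.254: bits 01011010 walk d0:H1→d1:-→d2:-→d3:-→d4:-→d5:-→d6:-→d7:-→d8:H5 -> H5
  lookup 55.153.160.25: bits 00110111100110011010 walk d0:H1→d1:-→d2:-→d3:-→d4:-→d5:-→d6:-→d7:-→d8:-→d9:-→d10:-→d11:-→d12:-→d13:-→d14:-→d15:-→d16:-→d17:-→d18:-→d19:-→d20:H6 -> H6
  + 0.0.0.0/0 (H4) depth=0
  lookup 13.174.63.46: bits 000011011010111000111111 walk d0:H4→d1:-→d2:-→d3:-→d4:-→d5:-→d6:-→d7:-→d8:-→d9:-→d10:-→d11:-→d12:-→d13:-→d14:-→d15:-→d16:-→d17:-→d18:-→d19:-→d20:-→d21:-→d22:-→d23:-→d24:H3 -> H3
  lookup 13.174.63.15: bits 000011011010111000111111 walk d0:H4→d1:-→d2:-→d3:-→d4:-→d5:-→d6:-→d7:-→d8:-→d9:-→d10:-→d11:-→d12:-→d13:-→d14:-→d15:-→d16:-→d17:-→d18:-→d19:-→d20:-→d21:-→d22:-→d23:-→d24:H3 -> H3

== LOOKUPS ==
["H0","H4","H0","H0","H3","H3","H6","H3","H0","H5","H6","H3","H3"]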